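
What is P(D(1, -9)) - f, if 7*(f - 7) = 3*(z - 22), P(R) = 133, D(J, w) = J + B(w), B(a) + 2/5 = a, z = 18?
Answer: 894/7 ≈ 127.71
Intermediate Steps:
B(a) = -2/5 + a
D(J, w) = -2/5 + J + w (D(J, w) = J + (-2/5 + w) = -2/5 + J + w)
f = 37/7 (f = 7 + (3*(18 - 22))/7 = 7 + (3*(-4))/7 = 7 + (1/7)*(-12) = 7 - 12/7 = 37/7 ≈ 5.2857)
P(D(1, -9)) - f = 133 - 1*37/7 = 133 - 37/7 = 894/7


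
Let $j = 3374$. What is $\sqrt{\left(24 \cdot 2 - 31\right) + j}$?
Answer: $\sqrt{3391} \approx 58.232$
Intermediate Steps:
$\sqrt{\left(24 \cdot 2 - 31\right) + j} = \sqrt{\left(24 \cdot 2 - 31\right) + 3374} = \sqrt{\left(48 - 31\right) + 3374} = \sqrt{17 + 3374} = \sqrt{3391}$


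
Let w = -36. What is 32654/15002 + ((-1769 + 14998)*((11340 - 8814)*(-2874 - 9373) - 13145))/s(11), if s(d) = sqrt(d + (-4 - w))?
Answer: 16327/7501 - 409425207343*sqrt(43)/43 ≈ -6.2437e+10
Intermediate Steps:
s(d) = sqrt(32 + d) (s(d) = sqrt(d + (-4 - 1*(-36))) = sqrt(d + (-4 + 36)) = sqrt(d + 32) = sqrt(32 + d))
32654/15002 + ((-1769 + 14998)*((11340 - 8814)*(-2874 - 9373) - 13145))/s(11) = 32654/15002 + ((-1769 + 14998)*((11340 - 8814)*(-2874 - 9373) - 13145))/(sqrt(32 + 11)) = 32654*(1/15002) + (13229*(2526*(-12247) - 13145))/(sqrt(43)) = 16327/7501 + (13229*(-30935922 - 13145))*(sqrt(43)/43) = 16327/7501 + (13229*(-30949067))*(sqrt(43)/43) = 16327/7501 - 409425207343*sqrt(43)/43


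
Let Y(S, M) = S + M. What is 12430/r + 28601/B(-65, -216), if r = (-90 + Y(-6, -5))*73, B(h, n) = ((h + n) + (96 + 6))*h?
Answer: 66252123/85784855 ≈ 0.77231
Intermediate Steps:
Y(S, M) = M + S
B(h, n) = h*(102 + h + n) (B(h, n) = ((h + n) + 102)*h = (102 + h + n)*h = h*(102 + h + n))
r = -7373 (r = (-90 + (-5 - 6))*73 = (-90 - 11)*73 = -101*73 = -7373)
12430/r + 28601/B(-65, -216) = 12430/(-7373) + 28601/((-65*(102 - 65 - 216))) = 12430*(-1/7373) + 28601/((-65*(-179))) = -12430/7373 + 28601/11635 = 66252123/85784855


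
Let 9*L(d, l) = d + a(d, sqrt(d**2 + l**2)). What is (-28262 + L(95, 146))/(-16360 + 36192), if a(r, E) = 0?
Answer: -254263/178488 ≈ -1.4245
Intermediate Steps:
L(d, l) = d/9 (L(d, l) = (d + 0)/9 = d/9)
(-28262 + L(95, 146))/(-16360 + 36192) = (-28262 + (1/9)*95)/(-16360 + 36192) = (-28262 + 95/9)/19832 = -254263/9*1/19832 = -254263/178488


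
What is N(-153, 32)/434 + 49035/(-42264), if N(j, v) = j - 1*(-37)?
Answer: -4363969/3057096 ≈ -1.4275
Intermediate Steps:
N(j, v) = 37 + j (N(j, v) = j + 37 = 37 + j)
N(-153, 32)/434 + 49035/(-42264) = (37 - 153)/434 + 49035/(-42264) = -116*1/434 + 49035*(-1/42264) = -58/217 - 16345/14088 = -4363969/3057096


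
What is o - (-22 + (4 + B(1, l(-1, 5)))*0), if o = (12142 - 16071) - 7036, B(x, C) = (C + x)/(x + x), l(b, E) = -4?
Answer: -10943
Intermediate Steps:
B(x, C) = (C + x)/(2*x) (B(x, C) = (C + x)/((2*x)) = (C + x)*(1/(2*x)) = (C + x)/(2*x))
o = -10965 (o = -3929 - 7036 = -10965)
o - (-22 + (4 + B(1, l(-1, 5)))*0) = -10965 - (-22 + (4 + (½)*(-4 + 1)/1)*0) = -10965 - (-22 + (4 + (½)*1*(-3))*0) = -10965 - (-22 + (4 - 3/2)*0) = -10965 - (-22 + (5/2)*0) = -10965 - (-22 + 0) = -10965 - (-22) = -10965 - 1*(-22) = -10965 + 22 = -10943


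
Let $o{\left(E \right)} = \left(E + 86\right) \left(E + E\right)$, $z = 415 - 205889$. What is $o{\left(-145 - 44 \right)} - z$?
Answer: $244408$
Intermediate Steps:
$z = -205474$ ($z = 415 - 205889 = -205474$)
$o{\left(E \right)} = 2 E \left(86 + E\right)$ ($o{\left(E \right)} = \left(86 + E\right) 2 E = 2 E \left(86 + E\right)$)
$o{\left(-145 - 44 \right)} - z = 2 \left(-145 - 44\right) \left(86 - 189\right) - -205474 = 2 \left(-189\right) \left(86 - 189\right) + 205474 = 2 \left(-189\right) \left(-103\right) + 205474 = 38934 + 205474 = 244408$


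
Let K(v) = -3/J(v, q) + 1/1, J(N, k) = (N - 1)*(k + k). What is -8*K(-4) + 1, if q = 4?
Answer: -38/5 ≈ -7.6000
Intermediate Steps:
J(N, k) = 2*k*(-1 + N) (J(N, k) = (-1 + N)*(2*k) = 2*k*(-1 + N))
K(v) = 1 - 3/(-8 + 8*v) (K(v) = -3*1/(8*(-1 + v)) + 1/1 = -3/(-8 + 8*v) + 1*1 = -3/(-8 + 8*v) + 1 = 1 - 3/(-8 + 8*v))
-8*K(-4) + 1 = -8*(-11/8 - 4)/(-1 - 4) + 1 = -8*(-43)/((-5)*8) + 1 = -(-8)*(-43)/(5*8) + 1 = -8*43/40 + 1 = -43/5 + 1 = -38/5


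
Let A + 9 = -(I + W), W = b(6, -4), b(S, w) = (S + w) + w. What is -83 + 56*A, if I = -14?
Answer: 309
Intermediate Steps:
b(S, w) = S + 2*w
W = -2 (W = 6 + 2*(-4) = 6 - 8 = -2)
A = 7 (A = -9 - (-14 - 2) = -9 - 1*(-16) = -9 + 16 = 7)
-83 + 56*A = -83 + 56*7 = -83 + 392 = 309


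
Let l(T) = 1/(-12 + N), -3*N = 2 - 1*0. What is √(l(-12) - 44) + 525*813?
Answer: 426825 + 5*I*√2546/38 ≈ 4.2683e+5 + 6.6392*I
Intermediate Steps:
N = -⅔ (N = -(2 - 1*0)/3 = -(2 + 0)/3 = -⅓*2 = -⅔ ≈ -0.66667)
l(T) = -3/38 (l(T) = 1/(-12 - ⅔) = 1/(-38/3) = -3/38)
√(l(-12) - 44) + 525*813 = √(-3/38 - 44) + 525*813 = √(-1675/38) + 426825 = 5*I*√2546/38 + 426825 = 426825 + 5*I*√2546/38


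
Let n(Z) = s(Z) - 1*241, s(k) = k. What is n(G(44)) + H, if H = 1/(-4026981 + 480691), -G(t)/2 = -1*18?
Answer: -726989451/3546290 ≈ -205.00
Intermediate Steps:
G(t) = 36 (G(t) = -(-2)*18 = -2*(-18) = 36)
H = -1/3546290 (H = 1/(-3546290) = -1/3546290 ≈ -2.8198e-7)
n(Z) = -241 + Z (n(Z) = Z - 1*241 = Z - 241 = -241 + Z)
n(G(44)) + H = (-241 + 36) - 1/3546290 = -205 - 1/3546290 = -726989451/3546290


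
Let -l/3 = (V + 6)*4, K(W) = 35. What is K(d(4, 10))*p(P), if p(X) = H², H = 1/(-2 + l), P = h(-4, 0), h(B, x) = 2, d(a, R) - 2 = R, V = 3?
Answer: 7/2420 ≈ 0.0028926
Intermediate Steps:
d(a, R) = 2 + R
P = 2
l = -108 (l = -3*(3 + 6)*4 = -27*4 = -3*36 = -108)
H = -1/110 (H = 1/(-2 - 108) = 1/(-110) = -1/110 ≈ -0.0090909)
p(X) = 1/12100 (p(X) = (-1/110)² = 1/12100)
K(d(4, 10))*p(P) = 35*(1/12100) = 7/2420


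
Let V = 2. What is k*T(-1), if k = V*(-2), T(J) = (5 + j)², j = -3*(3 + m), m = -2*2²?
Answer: -1600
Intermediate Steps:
m = -8 (m = -2*4 = -8)
j = 15 (j = -3*(3 - 8) = -3*(-5) = 15)
T(J) = 400 (T(J) = (5 + 15)² = 20² = 400)
k = -4 (k = 2*(-2) = -4)
k*T(-1) = -4*400 = -1600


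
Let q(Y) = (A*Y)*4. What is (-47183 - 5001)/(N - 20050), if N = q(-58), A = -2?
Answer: 26092/9793 ≈ 2.6644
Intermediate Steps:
q(Y) = -8*Y (q(Y) = -2*Y*4 = -8*Y)
N = 464 (N = -8*(-58) = 464)
(-47183 - 5001)/(N - 20050) = (-47183 - 5001)/(464 - 20050) = -52184/(-19586) = -52184*(-1/19586) = 26092/9793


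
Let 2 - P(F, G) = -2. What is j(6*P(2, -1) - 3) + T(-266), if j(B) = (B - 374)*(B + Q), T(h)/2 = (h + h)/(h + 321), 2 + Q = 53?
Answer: -1398944/55 ≈ -25435.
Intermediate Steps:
Q = 51 (Q = -2 + 53 = 51)
P(F, G) = 4 (P(F, G) = 2 - 1*(-2) = 2 + 2 = 4)
T(h) = 4*h/(321 + h) (T(h) = 2*((h + h)/(h + 321)) = 2*((2*h)/(321 + h)) = 2*(2*h/(321 + h)) = 4*h/(321 + h))
j(B) = (-374 + B)*(51 + B) (j(B) = (B - 374)*(B + 51) = (-374 + B)*(51 + B))
j(6*P(2, -1) - 3) + T(-266) = (-19074 + (6*4 - 3)² - 323*(6*4 - 3)) + 4*(-266)/(321 - 266) = (-19074 + (24 - 3)² - 323*(24 - 3)) + 4*(-266)/55 = (-19074 + 21² - 323*21) + 4*(-266)*(1/55) = (-19074 + 441 - 6783) - 1064/55 = -25416 - 1064/55 = -1398944/55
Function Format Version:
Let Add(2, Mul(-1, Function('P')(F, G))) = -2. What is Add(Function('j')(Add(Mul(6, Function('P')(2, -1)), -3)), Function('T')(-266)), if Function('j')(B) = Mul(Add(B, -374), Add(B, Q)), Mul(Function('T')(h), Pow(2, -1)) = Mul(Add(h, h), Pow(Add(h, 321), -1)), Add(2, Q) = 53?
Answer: Rational(-1398944, 55) ≈ -25435.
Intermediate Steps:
Q = 51 (Q = Add(-2, 53) = 51)
Function('P')(F, G) = 4 (Function('P')(F, G) = Add(2, Mul(-1, -2)) = Add(2, 2) = 4)
Function('T')(h) = Mul(4, h, Pow(Add(321, h), -1)) (Function('T')(h) = Mul(2, Mul(Add(h, h), Pow(Add(h, 321), -1))) = Mul(2, Mul(Mul(2, h), Pow(Add(321, h), -1))) = Mul(2, Mul(2, h, Pow(Add(321, h), -1))) = Mul(4, h, Pow(Add(321, h), -1)))
Function('j')(B) = Mul(Add(-374, B), Add(51, B)) (Function('j')(B) = Mul(Add(B, -374), Add(B, 51)) = Mul(Add(-374, B), Add(51, B)))
Add(Function('j')(Add(Mul(6, Function('P')(2, -1)), -3)), Function('T')(-266)) = Add(Add(-19074, Pow(Add(Mul(6, 4), -3), 2), Mul(-323, Add(Mul(6, 4), -3))), Mul(4, -266, Pow(Add(321, -266), -1))) = Add(Add(-19074, Pow(Add(24, -3), 2), Mul(-323, Add(24, -3))), Mul(4, -266, Pow(55, -1))) = Add(Add(-19074, Pow(21, 2), Mul(-323, 21)), Mul(4, -266, Rational(1, 55))) = Add(Add(-19074, 441, -6783), Rational(-1064, 55)) = Add(-25416, Rational(-1064, 55)) = Rational(-1398944, 55)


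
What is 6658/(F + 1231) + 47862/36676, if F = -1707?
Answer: -13837906/1091111 ≈ -12.682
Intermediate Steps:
6658/(F + 1231) + 47862/36676 = 6658/(-1707 + 1231) + 47862/36676 = 6658/(-476) + 47862*(1/36676) = 6658*(-1/476) + 23931/18338 = -3329/238 + 23931/18338 = -13837906/1091111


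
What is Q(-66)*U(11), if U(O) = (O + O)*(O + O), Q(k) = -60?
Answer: -29040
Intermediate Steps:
U(O) = 4*O² (U(O) = (2*O)*(2*O) = 4*O²)
Q(-66)*U(11) = -240*11² = -240*121 = -60*484 = -29040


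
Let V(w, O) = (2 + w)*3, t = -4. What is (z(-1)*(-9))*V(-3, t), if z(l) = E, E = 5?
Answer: 135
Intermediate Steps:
z(l) = 5
V(w, O) = 6 + 3*w
(z(-1)*(-9))*V(-3, t) = (5*(-9))*(6 + 3*(-3)) = -45*(6 - 9) = -45*(-3) = 135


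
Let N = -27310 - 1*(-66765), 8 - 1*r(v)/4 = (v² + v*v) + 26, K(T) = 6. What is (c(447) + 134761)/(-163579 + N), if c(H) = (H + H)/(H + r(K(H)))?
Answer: -3908367/3599596 ≈ -1.0858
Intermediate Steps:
r(v) = -72 - 8*v² (r(v) = 32 - 4*((v² + v*v) + 26) = 32 - 4*((v² + v²) + 26) = 32 - 4*(2*v² + 26) = 32 - 4*(26 + 2*v²) = 32 + (-104 - 8*v²) = -72 - 8*v²)
N = 39455 (N = -27310 + 66765 = 39455)
c(H) = 2*H/(-360 + H) (c(H) = (H + H)/(H + (-72 - 8*6²)) = (2*H)/(H + (-72 - 8*36)) = (2*H)/(H + (-72 - 288)) = (2*H)/(H - 360) = (2*H)/(-360 + H) = 2*H/(-360 + H))
(c(447) + 134761)/(-163579 + N) = (2*447/(-360 + 447) + 134761)/(-163579 + 39455) = (2*447/87 + 134761)/(-124124) = (2*447*(1/87) + 134761)*(-1/124124) = (298/29 + 134761)*(-1/124124) = (3908367/29)*(-1/124124) = -3908367/3599596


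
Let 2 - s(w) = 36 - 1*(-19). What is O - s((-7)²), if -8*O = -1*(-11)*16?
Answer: 31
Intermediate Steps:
s(w) = -53 (s(w) = 2 - (36 - 1*(-19)) = 2 - (36 + 19) = 2 - 1*55 = 2 - 55 = -53)
O = -22 (O = -(-1*(-11))*16/8 = -11*16/8 = -⅛*176 = -22)
O - s((-7)²) = -22 - 1*(-53) = -22 + 53 = 31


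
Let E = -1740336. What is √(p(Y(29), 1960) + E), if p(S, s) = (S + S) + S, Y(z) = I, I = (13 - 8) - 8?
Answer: I*√1740345 ≈ 1319.2*I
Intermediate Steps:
I = -3 (I = 5 - 8 = -3)
Y(z) = -3
p(S, s) = 3*S (p(S, s) = 2*S + S = 3*S)
√(p(Y(29), 1960) + E) = √(3*(-3) - 1740336) = √(-9 - 1740336) = √(-1740345) = I*√1740345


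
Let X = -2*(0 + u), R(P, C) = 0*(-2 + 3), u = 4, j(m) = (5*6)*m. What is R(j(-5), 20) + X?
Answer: -8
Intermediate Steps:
j(m) = 30*m
R(P, C) = 0 (R(P, C) = 0*1 = 0)
X = -8 (X = -2*(0 + 4) = -2*4 = -8)
R(j(-5), 20) + X = 0 - 8 = -8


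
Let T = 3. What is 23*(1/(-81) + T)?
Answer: 5566/81 ≈ 68.716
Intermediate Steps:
23*(1/(-81) + T) = 23*(1/(-81) + 3) = 23*(-1/81 + 3) = 23*(242/81) = 5566/81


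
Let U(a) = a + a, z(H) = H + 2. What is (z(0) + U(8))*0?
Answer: 0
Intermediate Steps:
z(H) = 2 + H
U(a) = 2*a
(z(0) + U(8))*0 = ((2 + 0) + 2*8)*0 = (2 + 16)*0 = 18*0 = 0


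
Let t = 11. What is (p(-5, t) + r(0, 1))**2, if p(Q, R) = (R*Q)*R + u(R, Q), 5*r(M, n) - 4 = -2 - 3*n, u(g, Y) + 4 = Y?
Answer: 9431041/25 ≈ 3.7724e+5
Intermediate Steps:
u(g, Y) = -4 + Y
r(M, n) = 2/5 - 3*n/5 (r(M, n) = 4/5 + (-2 - 3*n)/5 = 4/5 + (-2/5 - 3*n/5) = 2/5 - 3*n/5)
p(Q, R) = -4 + Q + Q*R**2 (p(Q, R) = (R*Q)*R + (-4 + Q) = (Q*R)*R + (-4 + Q) = Q*R**2 + (-4 + Q) = -4 + Q + Q*R**2)
(p(-5, t) + r(0, 1))**2 = ((-4 - 5 - 5*11**2) + (2/5 - 3/5*1))**2 = ((-4 - 5 - 5*121) + (2/5 - 3/5))**2 = ((-4 - 5 - 605) - 1/5)**2 = (-614 - 1/5)**2 = (-3071/5)**2 = 9431041/25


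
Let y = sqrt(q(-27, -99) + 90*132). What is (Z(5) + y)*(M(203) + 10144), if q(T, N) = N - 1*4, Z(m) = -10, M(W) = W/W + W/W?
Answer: -101460 + 10146*sqrt(11777) ≈ 9.9960e+5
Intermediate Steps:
M(W) = 2 (M(W) = 1 + 1 = 2)
q(T, N) = -4 + N (q(T, N) = N - 4 = -4 + N)
y = sqrt(11777) (y = sqrt((-4 - 99) + 90*132) = sqrt(-103 + 11880) = sqrt(11777) ≈ 108.52)
(Z(5) + y)*(M(203) + 10144) = (-10 + sqrt(11777))*(2 + 10144) = (-10 + sqrt(11777))*10146 = -101460 + 10146*sqrt(11777)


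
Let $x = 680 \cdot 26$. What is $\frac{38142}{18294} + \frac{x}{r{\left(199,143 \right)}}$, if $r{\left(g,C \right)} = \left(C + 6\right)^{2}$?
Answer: $\frac{195038077}{67690849} \approx 2.8813$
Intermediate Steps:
$r{\left(g,C \right)} = \left(6 + C\right)^{2}$
$x = 17680$
$\frac{38142}{18294} + \frac{x}{r{\left(199,143 \right)}} = \frac{38142}{18294} + \frac{17680}{\left(6 + 143\right)^{2}} = 38142 \cdot \frac{1}{18294} + \frac{17680}{149^{2}} = \frac{6357}{3049} + \frac{17680}{22201} = \frac{195038077}{67690849}$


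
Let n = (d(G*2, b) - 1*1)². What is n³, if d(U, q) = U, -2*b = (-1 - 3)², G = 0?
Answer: 1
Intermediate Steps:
b = -8 (b = -(-1 - 3)²/2 = -½*(-4)² = -½*16 = -8)
n = 1 (n = (0*2 - 1*1)² = (0 - 1)² = (-1)² = 1)
n³ = 1³ = 1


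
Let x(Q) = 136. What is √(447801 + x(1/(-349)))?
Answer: √447937 ≈ 669.28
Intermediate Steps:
√(447801 + x(1/(-349))) = √(447801 + 136) = √447937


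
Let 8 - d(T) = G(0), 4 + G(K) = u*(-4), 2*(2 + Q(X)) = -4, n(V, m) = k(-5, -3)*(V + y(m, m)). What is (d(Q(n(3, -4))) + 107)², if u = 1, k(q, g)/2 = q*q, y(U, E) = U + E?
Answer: 15129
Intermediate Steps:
y(U, E) = E + U
k(q, g) = 2*q² (k(q, g) = 2*(q*q) = 2*q²)
n(V, m) = 50*V + 100*m (n(V, m) = (2*(-5)²)*(V + (m + m)) = (2*25)*(V + 2*m) = 50*(V + 2*m) = 50*V + 100*m)
Q(X) = -4 (Q(X) = -2 + (½)*(-4) = -2 - 2 = -4)
G(K) = -8 (G(K) = -4 + 1*(-4) = -4 - 4 = -8)
d(T) = 16 (d(T) = 8 - 1*(-8) = 8 + 8 = 16)
(d(Q(n(3, -4))) + 107)² = (16 + 107)² = 123² = 15129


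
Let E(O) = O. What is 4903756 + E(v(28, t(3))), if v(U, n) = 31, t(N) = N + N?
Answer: 4903787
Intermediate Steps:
t(N) = 2*N
4903756 + E(v(28, t(3))) = 4903756 + 31 = 4903787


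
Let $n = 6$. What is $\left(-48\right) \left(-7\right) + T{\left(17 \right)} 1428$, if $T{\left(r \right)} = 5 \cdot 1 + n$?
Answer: $16044$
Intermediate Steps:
$T{\left(r \right)} = 11$ ($T{\left(r \right)} = 5 \cdot 1 + 6 = 5 + 6 = 11$)
$\left(-48\right) \left(-7\right) + T{\left(17 \right)} 1428 = \left(-48\right) \left(-7\right) + 11 \cdot 1428 = 336 + 15708 = 16044$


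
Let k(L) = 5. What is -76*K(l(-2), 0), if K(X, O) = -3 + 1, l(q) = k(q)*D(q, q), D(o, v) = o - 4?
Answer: 152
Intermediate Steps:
D(o, v) = -4 + o
l(q) = -20 + 5*q (l(q) = 5*(-4 + q) = -20 + 5*q)
K(X, O) = -2
-76*K(l(-2), 0) = -76*(-2) = 152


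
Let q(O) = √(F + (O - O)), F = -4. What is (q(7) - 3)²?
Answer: 5 - 12*I ≈ 5.0 - 12.0*I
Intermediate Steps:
q(O) = 2*I (q(O) = √(-4 + (O - O)) = √(-4 + 0) = √(-4) = 2*I)
(q(7) - 3)² = (2*I - 3)² = (-3 + 2*I)²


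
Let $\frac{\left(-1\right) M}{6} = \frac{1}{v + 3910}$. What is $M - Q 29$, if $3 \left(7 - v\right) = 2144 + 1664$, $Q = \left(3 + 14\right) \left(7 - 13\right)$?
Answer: $\frac{23495376}{7943} \approx 2958.0$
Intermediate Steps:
$Q = -102$ ($Q = 17 \left(-6\right) = -102$)
$v = - \frac{3787}{3}$ ($v = 7 - \frac{2144 + 1664}{3} = 7 - \frac{3808}{3} = - \frac{3787}{3} \approx -1262.3$)
$M = - \frac{18}{7943}$ ($M = - \frac{6}{- \frac{3787}{3} + 3910} = - \frac{6}{\frac{7943}{3}} = \left(-6\right) \frac{3}{7943} = - \frac{18}{7943} \approx -0.0022661$)
$M - Q 29 = - \frac{18}{7943} - \left(-102\right) 29 = - \frac{18}{7943} - -2958 = - \frac{18}{7943} + 2958 = \frac{23495376}{7943}$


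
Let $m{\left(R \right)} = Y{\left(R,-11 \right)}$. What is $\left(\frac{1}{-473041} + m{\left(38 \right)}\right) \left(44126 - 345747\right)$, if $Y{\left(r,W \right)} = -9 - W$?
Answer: $- \frac{285357897301}{473041} \approx -6.0324 \cdot 10^{5}$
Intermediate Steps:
$m{\left(R \right)} = 2$ ($m{\left(R \right)} = -9 - -11 = -9 + 11 = 2$)
$\left(\frac{1}{-473041} + m{\left(38 \right)}\right) \left(44126 - 345747\right) = \left(\frac{1}{-473041} + 2\right) \left(44126 - 345747\right) = \left(- \frac{1}{473041} + 2\right) \left(-301621\right) = \frac{946081}{473041} \left(-301621\right) = - \frac{285357897301}{473041}$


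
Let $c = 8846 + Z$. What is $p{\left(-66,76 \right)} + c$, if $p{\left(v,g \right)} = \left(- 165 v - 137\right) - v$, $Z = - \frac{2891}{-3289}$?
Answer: $\frac{64681076}{3289} \approx 19666.0$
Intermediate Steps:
$Z = \frac{2891}{3289}$ ($Z = \left(-2891\right) \left(- \frac{1}{3289}\right) = \frac{2891}{3289} \approx 0.87899$)
$p{\left(v,g \right)} = -137 - 166 v$ ($p{\left(v,g \right)} = \left(-137 - 165 v\right) - v = -137 - 166 v$)
$c = \frac{29097385}{3289}$ ($c = 8846 + \frac{2891}{3289} = \frac{29097385}{3289} \approx 8846.9$)
$p{\left(-66,76 \right)} + c = \left(-137 - -10956\right) + \frac{29097385}{3289} = \left(-137 + 10956\right) + \frac{29097385}{3289} = 10819 + \frac{29097385}{3289} = \frac{64681076}{3289}$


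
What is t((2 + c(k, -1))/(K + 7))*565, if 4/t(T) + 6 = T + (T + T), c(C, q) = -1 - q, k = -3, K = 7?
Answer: -15820/39 ≈ -405.64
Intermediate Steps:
t(T) = 4/(-6 + 3*T) (t(T) = 4/(-6 + (T + (T + T))) = 4/(-6 + (T + 2*T)) = 4/(-6 + 3*T))
t((2 + c(k, -1))/(K + 7))*565 = (4/(3*(-2 + (2 + (-1 - 1*(-1)))/(7 + 7))))*565 = (4/(3*(-2 + (2 + (-1 + 1))/14)))*565 = (4/(3*(-2 + (2 + 0)*(1/14))))*565 = (4/(3*(-2 + 2*(1/14))))*565 = (4/(3*(-2 + 1/7)))*565 = (4/(3*(-13/7)))*565 = ((4/3)*(-7/13))*565 = -28/39*565 = -15820/39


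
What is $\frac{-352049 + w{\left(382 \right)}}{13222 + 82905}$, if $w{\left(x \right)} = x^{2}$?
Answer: $- \frac{2125}{991} \approx -2.1443$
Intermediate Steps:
$\frac{-352049 + w{\left(382 \right)}}{13222 + 82905} = \frac{-352049 + 382^{2}}{13222 + 82905} = \frac{-352049 + 145924}{96127} = \left(-206125\right) \frac{1}{96127} = - \frac{2125}{991}$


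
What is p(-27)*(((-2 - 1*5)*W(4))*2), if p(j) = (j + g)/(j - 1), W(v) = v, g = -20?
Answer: -94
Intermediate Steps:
p(j) = (-20 + j)/(-1 + j) (p(j) = (j - 20)/(j - 1) = (-20 + j)/(-1 + j))
p(-27)*(((-2 - 1*5)*W(4))*2) = ((-20 - 27)/(-1 - 27))*(((-2 - 1*5)*4)*2) = (-47/(-28))*(((-2 - 5)*4)*2) = (-1/28*(-47))*(-7*4*2) = 47*(-28*2)/28 = (47/28)*(-56) = -94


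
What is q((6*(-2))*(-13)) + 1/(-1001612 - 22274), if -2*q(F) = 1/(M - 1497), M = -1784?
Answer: 254331/1679684983 ≈ 0.00015142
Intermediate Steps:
q(F) = 1/6562 (q(F) = -1/(2*(-1784 - 1497)) = -½/(-3281) = -½*(-1/3281) = 1/6562)
q((6*(-2))*(-13)) + 1/(-1001612 - 22274) = 1/6562 + 1/(-1001612 - 22274) = 1/6562 + 1/(-1023886) = 1/6562 - 1/1023886 = 254331/1679684983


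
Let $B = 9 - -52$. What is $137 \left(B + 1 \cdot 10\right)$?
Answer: $9727$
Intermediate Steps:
$B = 61$ ($B = 9 + 52 = 61$)
$137 \left(B + 1 \cdot 10\right) = 137 \left(61 + 1 \cdot 10\right) = 137 \left(61 + 10\right) = 137 \cdot 71 = 9727$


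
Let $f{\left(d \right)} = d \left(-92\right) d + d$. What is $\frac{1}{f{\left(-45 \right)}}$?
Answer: $- \frac{1}{186345} \approx -5.3664 \cdot 10^{-6}$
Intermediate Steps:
$f{\left(d \right)} = d - 92 d^{2}$ ($f{\left(d \right)} = - 92 d d + d = - 92 d^{2} + d = d - 92 d^{2}$)
$\frac{1}{f{\left(-45 \right)}} = \frac{1}{\left(-45\right) \left(1 - -4140\right)} = \frac{1}{\left(-45\right) \left(1 + 4140\right)} = \frac{1}{\left(-45\right) 4141} = \frac{1}{-186345} = - \frac{1}{186345}$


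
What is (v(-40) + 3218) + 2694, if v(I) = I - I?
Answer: 5912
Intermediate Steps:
v(I) = 0
(v(-40) + 3218) + 2694 = (0 + 3218) + 2694 = 3218 + 2694 = 5912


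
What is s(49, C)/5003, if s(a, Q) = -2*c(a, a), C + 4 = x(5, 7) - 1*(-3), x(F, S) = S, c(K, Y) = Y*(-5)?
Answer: 490/5003 ≈ 0.097941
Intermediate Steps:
c(K, Y) = -5*Y
C = 6 (C = -4 + (7 - 1*(-3)) = -4 + (7 + 3) = -4 + 10 = 6)
s(a, Q) = 10*a (s(a, Q) = -(-10)*a = 10*a)
s(49, C)/5003 = (10*49)/5003 = 490*(1/5003) = 490/5003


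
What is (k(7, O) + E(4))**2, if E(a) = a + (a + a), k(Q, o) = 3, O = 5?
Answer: 225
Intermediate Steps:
E(a) = 3*a (E(a) = a + 2*a = 3*a)
(k(7, O) + E(4))**2 = (3 + 3*4)**2 = (3 + 12)**2 = 15**2 = 225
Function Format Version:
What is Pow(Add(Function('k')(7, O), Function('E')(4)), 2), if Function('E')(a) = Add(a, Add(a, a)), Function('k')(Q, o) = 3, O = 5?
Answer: 225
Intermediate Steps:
Function('E')(a) = Mul(3, a) (Function('E')(a) = Add(a, Mul(2, a)) = Mul(3, a))
Pow(Add(Function('k')(7, O), Function('E')(4)), 2) = Pow(Add(3, Mul(3, 4)), 2) = Pow(Add(3, 12), 2) = Pow(15, 2) = 225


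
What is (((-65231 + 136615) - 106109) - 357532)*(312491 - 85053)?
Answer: -89214147566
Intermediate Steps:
(((-65231 + 136615) - 106109) - 357532)*(312491 - 85053) = ((71384 - 106109) - 357532)*227438 = (-34725 - 357532)*227438 = -392257*227438 = -89214147566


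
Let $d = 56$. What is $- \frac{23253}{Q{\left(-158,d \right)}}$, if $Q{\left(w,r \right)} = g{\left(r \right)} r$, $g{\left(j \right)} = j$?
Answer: $- \frac{23253}{3136} \approx -7.4149$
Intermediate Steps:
$Q{\left(w,r \right)} = r^{2}$ ($Q{\left(w,r \right)} = r r = r^{2}$)
$- \frac{23253}{Q{\left(-158,d \right)}} = - \frac{23253}{56^{2}} = - \frac{23253}{3136}$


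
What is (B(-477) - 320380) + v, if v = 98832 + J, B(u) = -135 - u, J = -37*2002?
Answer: -295280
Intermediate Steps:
J = -74074
v = 24758 (v = 98832 - 74074 = 24758)
(B(-477) - 320380) + v = ((-135 - 1*(-477)) - 320380) + 24758 = ((-135 + 477) - 320380) + 24758 = (342 - 320380) + 24758 = -320038 + 24758 = -295280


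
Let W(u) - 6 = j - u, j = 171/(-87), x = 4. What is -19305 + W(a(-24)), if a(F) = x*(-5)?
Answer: -559148/29 ≈ -19281.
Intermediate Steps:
a(F) = -20 (a(F) = 4*(-5) = -20)
j = -57/29 (j = 171*(-1/87) = -57/29 ≈ -1.9655)
W(u) = 117/29 - u (W(u) = 6 + (-57/29 - u) = 117/29 - u)
-19305 + W(a(-24)) = -19305 + (117/29 - 1*(-20)) = -19305 + (117/29 + 20) = -19305 + 697/29 = -559148/29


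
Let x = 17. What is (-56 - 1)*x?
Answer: -969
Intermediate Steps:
(-56 - 1)*x = (-56 - 1)*17 = -57*17 = -969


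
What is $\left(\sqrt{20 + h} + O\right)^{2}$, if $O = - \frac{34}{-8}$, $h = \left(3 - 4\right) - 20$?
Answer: $\frac{273}{16} + \frac{17 i}{2} \approx 17.063 + 8.5 i$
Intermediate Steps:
$h = -21$ ($h = \left(3 - 4\right) - 20 = -1 - 20 = -21$)
$O = \frac{17}{4}$ ($O = \left(-34\right) \left(- \frac{1}{8}\right) = \frac{17}{4} \approx 4.25$)
$\left(\sqrt{20 + h} + O\right)^{2} = \left(\sqrt{20 - 21} + \frac{17}{4}\right)^{2} = \left(\sqrt{-1} + \frac{17}{4}\right)^{2} = \left(i + \frac{17}{4}\right)^{2} = \left(\frac{17}{4} + i\right)^{2}$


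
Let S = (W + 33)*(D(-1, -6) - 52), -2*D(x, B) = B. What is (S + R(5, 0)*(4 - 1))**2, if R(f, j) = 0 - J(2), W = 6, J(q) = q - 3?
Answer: 3640464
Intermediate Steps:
J(q) = -3 + q
R(f, j) = 1 (R(f, j) = 0 - (-3 + 2) = 0 - 1*(-1) = 0 + 1 = 1)
D(x, B) = -B/2
S = -1911 (S = (6 + 33)*(-1/2*(-6) - 52) = 39*(3 - 52) = 39*(-49) = -1911)
(S + R(5, 0)*(4 - 1))**2 = (-1911 + 1*(4 - 1))**2 = (-1911 + 1*3)**2 = (-1911 + 3)**2 = (-1908)**2 = 3640464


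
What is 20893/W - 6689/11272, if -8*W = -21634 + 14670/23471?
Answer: 2551505305107/357714767048 ≈ 7.1328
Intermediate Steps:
W = 63469618/23471 (W = -(-21634 + 14670/23471)/8 = -⅛*(-507756944/23471) = 63469618/23471 ≈ 2704.2)
20893/W - 6689/11272 = 20893/(63469618/23471) - 6689/11272 = 20893*(23471/63469618) - 6689*1/11272 = 490379603/63469618 - 6689/11272 = 2551505305107/357714767048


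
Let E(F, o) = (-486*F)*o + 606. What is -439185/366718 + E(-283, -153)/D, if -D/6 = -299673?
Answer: -128885016839/9990498474 ≈ -12.901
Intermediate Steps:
D = 1798038 (D = -6*(-299673) = 1798038)
E(F, o) = 606 - 486*F*o (E(F, o) = -486*F*o + 606 = 606 - 486*F*o)
-439185/366718 + E(-283, -153)/D = -439185/366718 + (606 - 486*(-283)*(-153))/1798038 = -439185*1/366718 + (606 - 21043314)*(1/1798038) = -439185/366718 - 21042708*1/1798038 = -439185/366718 - 3507118/299673 = -128885016839/9990498474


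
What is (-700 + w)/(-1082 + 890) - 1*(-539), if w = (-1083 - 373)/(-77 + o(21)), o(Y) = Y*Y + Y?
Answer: 1432637/2640 ≈ 542.67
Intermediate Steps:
o(Y) = Y + Y**2 (o(Y) = Y**2 + Y = Y + Y**2)
w = -208/55 (w = (-1083 - 373)/(-77 + 21*(1 + 21)) = -1456/(-77 + 21*22) = -1456/(-77 + 462) = -1456/385 = -1456*1/385 = -208/55 ≈ -3.7818)
(-700 + w)/(-1082 + 890) - 1*(-539) = (-700 - 208/55)/(-1082 + 890) - 1*(-539) = -38708/55/(-192) + 539 = -38708/55*(-1/192) + 539 = 9677/2640 + 539 = 1432637/2640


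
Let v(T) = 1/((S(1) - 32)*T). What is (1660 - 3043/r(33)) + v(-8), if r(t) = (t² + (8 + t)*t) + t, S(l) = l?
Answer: 1018155811/613800 ≈ 1658.8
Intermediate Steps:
r(t) = t + t² + t*(8 + t) (r(t) = (t² + t*(8 + t)) + t = t + t² + t*(8 + t))
v(T) = -1/(31*T) (v(T) = 1/((1 - 32)*T) = 1/((-31)*T) = -1/(31*T))
(1660 - 3043/r(33)) + v(-8) = (1660 - 3043*1/(33*(9 + 2*33))) - 1/31/(-8) = (1660 - 3043*1/(33*(9 + 66))) - 1/31*(-⅛) = (1660 - 3043/(33*75)) + 1/248 = (1660 - 3043/2475) + 1/248 = 4105457/2475 + 1/248 = 1018155811/613800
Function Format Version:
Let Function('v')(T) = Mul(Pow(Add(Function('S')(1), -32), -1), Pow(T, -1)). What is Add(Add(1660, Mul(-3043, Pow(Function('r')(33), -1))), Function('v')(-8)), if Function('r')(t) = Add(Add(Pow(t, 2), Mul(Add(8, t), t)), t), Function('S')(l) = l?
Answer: Rational(1018155811, 613800) ≈ 1658.8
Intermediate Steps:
Function('r')(t) = Add(t, Pow(t, 2), Mul(t, Add(8, t))) (Function('r')(t) = Add(Add(Pow(t, 2), Mul(t, Add(8, t))), t) = Add(t, Pow(t, 2), Mul(t, Add(8, t))))
Function('v')(T) = Mul(Rational(-1, 31), Pow(T, -1)) (Function('v')(T) = Mul(Pow(Add(1, -32), -1), Pow(T, -1)) = Mul(Pow(-31, -1), Pow(T, -1)) = Mul(Rational(-1, 31), Pow(T, -1)))
Add(Add(1660, Mul(-3043, Pow(Function('r')(33), -1))), Function('v')(-8)) = Add(Add(1660, Mul(-3043, Pow(Mul(33, Add(9, Mul(2, 33))), -1))), Mul(Rational(-1, 31), Pow(-8, -1))) = Add(Add(1660, Mul(-3043, Pow(Mul(33, Add(9, 66)), -1))), Mul(Rational(-1, 31), Rational(-1, 8))) = Add(Add(1660, Mul(-3043, Pow(Mul(33, 75), -1))), Rational(1, 248)) = Add(Add(1660, Mul(-3043, Pow(2475, -1))), Rational(1, 248)) = Add(Add(1660, Mul(-3043, Rational(1, 2475))), Rational(1, 248)) = Add(Add(1660, Rational(-3043, 2475)), Rational(1, 248)) = Add(Rational(4105457, 2475), Rational(1, 248)) = Rational(1018155811, 613800)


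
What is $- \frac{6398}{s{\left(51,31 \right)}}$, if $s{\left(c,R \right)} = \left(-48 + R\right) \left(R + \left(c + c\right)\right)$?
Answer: $\frac{914}{323} \approx 2.8297$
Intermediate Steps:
$s{\left(c,R \right)} = \left(-48 + R\right) \left(R + 2 c\right)$
$- \frac{6398}{s{\left(51,31 \right)}} = - \frac{6398}{31^{2} - 4896 - 1488 + 2 \cdot 31 \cdot 51} = - \frac{6398}{961 - 4896 - 1488 + 3162} = - \frac{6398}{-2261} = \left(-6398\right) \left(- \frac{1}{2261}\right) = \frac{914}{323}$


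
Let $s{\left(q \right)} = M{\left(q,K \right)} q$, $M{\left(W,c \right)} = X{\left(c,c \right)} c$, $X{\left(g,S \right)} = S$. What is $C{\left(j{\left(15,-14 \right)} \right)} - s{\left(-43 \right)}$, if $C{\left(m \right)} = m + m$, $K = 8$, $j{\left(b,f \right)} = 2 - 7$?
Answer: $2742$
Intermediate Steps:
$j{\left(b,f \right)} = -5$
$M{\left(W,c \right)} = c^{2}$ ($M{\left(W,c \right)} = c c = c^{2}$)
$C{\left(m \right)} = 2 m$
$s{\left(q \right)} = 64 q$ ($s{\left(q \right)} = 8^{2} q = 64 q$)
$C{\left(j{\left(15,-14 \right)} \right)} - s{\left(-43 \right)} = 2 \left(-5\right) - 64 \left(-43\right) = -10 - -2752 = -10 + 2752 = 2742$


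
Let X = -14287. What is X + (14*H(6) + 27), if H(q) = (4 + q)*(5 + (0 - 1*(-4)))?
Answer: -13000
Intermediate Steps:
H(q) = 36 + 9*q (H(q) = (4 + q)*(5 + (0 + 4)) = (4 + q)*(5 + 4) = (4 + q)*9 = 36 + 9*q)
X + (14*H(6) + 27) = -14287 + (14*(36 + 9*6) + 27) = -14287 + (14*(36 + 54) + 27) = -14287 + (14*90 + 27) = -14287 + (1260 + 27) = -14287 + 1287 = -13000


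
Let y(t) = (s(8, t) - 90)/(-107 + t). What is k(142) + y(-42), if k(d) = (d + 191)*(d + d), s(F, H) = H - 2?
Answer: 14091362/149 ≈ 94573.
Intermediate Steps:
s(F, H) = -2 + H
k(d) = 2*d*(191 + d) (k(d) = (191 + d)*(2*d) = 2*d*(191 + d))
y(t) = (-92 + t)/(-107 + t) (y(t) = ((-2 + t) - 90)/(-107 + t) = (-92 + t)/(-107 + t))
k(142) + y(-42) = 2*142*(191 + 142) + (-92 - 42)/(-107 - 42) = 2*142*333 - 134/(-149) = 94572 - 1/149*(-134) = 94572 + 134/149 = 14091362/149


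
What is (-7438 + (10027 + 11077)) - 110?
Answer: 13556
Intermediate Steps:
(-7438 + (10027 + 11077)) - 110 = (-7438 + 21104) - 110 = 13666 - 110 = 13556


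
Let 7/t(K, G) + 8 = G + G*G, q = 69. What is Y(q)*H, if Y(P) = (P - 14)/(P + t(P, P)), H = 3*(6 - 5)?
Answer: 159126/66545 ≈ 2.3913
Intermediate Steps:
t(K, G) = 7/(-8 + G + G**2) (t(K, G) = 7/(-8 + (G + G*G)) = 7/(-8 + (G + G**2)) = 7/(-8 + G + G**2))
H = 3 (H = 3*1 = 3)
Y(P) = (-14 + P)/(P + 7/(-8 + P + P**2)) (Y(P) = (P - 14)/(P + 7/(-8 + P + P**2)) = (-14 + P)/(P + 7/(-8 + P + P**2)))
Y(q)*H = ((-14 + 69)*(-8 + 69 + 69**2)/(7 + 69*(-8 + 69 + 69**2)))*3 = (55*(-8 + 69 + 4761)/(7 + 69*(-8 + 69 + 4761)))*3 = (55*4822/(7 + 69*4822))*3 = (55*4822/(7 + 332718))*3 = (55*4822/332725)*3 = ((1/332725)*55*4822)*3 = (53042/66545)*3 = 159126/66545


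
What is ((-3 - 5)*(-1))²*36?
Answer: 2304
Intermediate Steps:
((-3 - 5)*(-1))²*36 = (-8*(-1))²*36 = 8²*36 = 64*36 = 2304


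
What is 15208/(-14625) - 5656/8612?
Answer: -53422574/31487625 ≈ -1.6966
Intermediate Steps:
15208/(-14625) - 5656/8612 = 15208*(-1/14625) - 5656*1/8612 = -15208/14625 - 1414/2153 = -53422574/31487625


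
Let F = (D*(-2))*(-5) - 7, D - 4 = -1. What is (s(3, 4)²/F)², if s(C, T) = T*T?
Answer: 65536/529 ≈ 123.89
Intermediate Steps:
D = 3 (D = 4 - 1 = 3)
s(C, T) = T²
F = 23 (F = (3*(-2))*(-5) - 7 = -6*(-5) - 7 = 30 - 7 = 23)
(s(3, 4)²/F)² = ((4²)²/23)² = (16²*(1/23))² = (256*(1/23))² = (256/23)² = 65536/529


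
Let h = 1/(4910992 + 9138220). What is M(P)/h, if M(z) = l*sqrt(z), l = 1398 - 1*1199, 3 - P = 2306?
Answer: 19570552316*I*sqrt(47) ≈ 1.3417e+11*I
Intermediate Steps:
P = -2303 (P = 3 - 1*2306 = 3 - 2306 = -2303)
h = 1/14049212 ≈ 7.1178e-8
l = 199 (l = 1398 - 1199 = 199)
M(z) = 199*sqrt(z)
M(P)/h = (199*sqrt(-2303))/(1/14049212) = (199*(7*I*sqrt(47)))*14049212 = (1393*I*sqrt(47))*14049212 = 19570552316*I*sqrt(47)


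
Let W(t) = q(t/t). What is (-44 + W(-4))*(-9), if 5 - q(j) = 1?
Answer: 360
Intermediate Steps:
q(j) = 4 (q(j) = 5 - 1*1 = 5 - 1 = 4)
W(t) = 4
(-44 + W(-4))*(-9) = (-44 + 4)*(-9) = -40*(-9) = 360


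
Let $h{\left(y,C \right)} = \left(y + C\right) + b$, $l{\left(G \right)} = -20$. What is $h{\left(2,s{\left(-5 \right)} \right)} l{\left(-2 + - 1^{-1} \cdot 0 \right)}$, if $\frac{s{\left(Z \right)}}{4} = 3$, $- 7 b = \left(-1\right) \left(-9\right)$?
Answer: $- \frac{1780}{7} \approx -254.29$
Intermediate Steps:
$b = - \frac{9}{7}$ ($b = - \frac{\left(-1\right) \left(-9\right)}{7} = \left(- \frac{1}{7}\right) 9 = - \frac{9}{7} \approx -1.2857$)
$s{\left(Z \right)} = 12$ ($s{\left(Z \right)} = 4 \cdot 3 = 12$)
$h{\left(y,C \right)} = - \frac{9}{7} + C + y$ ($h{\left(y,C \right)} = \left(y + C\right) - \frac{9}{7} = \left(C + y\right) - \frac{9}{7} = - \frac{9}{7} + C + y$)
$h{\left(2,s{\left(-5 \right)} \right)} l{\left(-2 + - 1^{-1} \cdot 0 \right)} = \left(- \frac{9}{7} + 12 + 2\right) \left(-20\right) = \frac{89}{7} \left(-20\right) = - \frac{1780}{7}$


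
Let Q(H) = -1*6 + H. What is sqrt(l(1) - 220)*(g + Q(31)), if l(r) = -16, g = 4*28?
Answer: 274*I*sqrt(59) ≈ 2104.6*I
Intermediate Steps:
g = 112
Q(H) = -6 + H
sqrt(l(1) - 220)*(g + Q(31)) = sqrt(-16 - 220)*(112 + (-6 + 31)) = sqrt(-236)*(112 + 25) = (2*I*sqrt(59))*137 = 274*I*sqrt(59)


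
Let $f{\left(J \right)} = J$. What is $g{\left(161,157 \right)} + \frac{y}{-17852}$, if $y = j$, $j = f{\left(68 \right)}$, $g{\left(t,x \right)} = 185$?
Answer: $\frac{825638}{4463} \approx 185.0$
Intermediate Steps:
$j = 68$
$y = 68$
$g{\left(161,157 \right)} + \frac{y}{-17852} = 185 + \frac{68}{-17852} = 185 + 68 \left(- \frac{1}{17852}\right) = 185 - \frac{17}{4463} = \frac{825638}{4463}$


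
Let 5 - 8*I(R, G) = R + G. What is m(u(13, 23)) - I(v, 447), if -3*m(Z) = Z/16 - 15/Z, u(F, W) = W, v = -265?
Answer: 24137/1104 ≈ 21.863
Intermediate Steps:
I(R, G) = 5/8 - G/8 - R/8 (I(R, G) = 5/8 - (R + G)/8 = 5/8 - (G + R)/8 = 5/8 + (-G/8 - R/8) = 5/8 - G/8 - R/8)
m(Z) = 5/Z - Z/48 (m(Z) = -(Z/16 - 15/Z)/3 = -(-15/Z + Z/16)/3 = 5/Z - Z/48)
m(u(13, 23)) - I(v, 447) = (5/23 - 1/48*23) - (5/8 - ⅛*447 - ⅛*(-265)) = (5*(1/23) - 23/48) - (5/8 - 447/8 + 265/8) = (5/23 - 23/48) - 1*(-177/8) = -289/1104 + 177/8 = 24137/1104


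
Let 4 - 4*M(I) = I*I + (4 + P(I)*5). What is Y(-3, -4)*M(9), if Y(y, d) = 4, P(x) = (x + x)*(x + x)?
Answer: -1701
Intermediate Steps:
P(x) = 4*x² (P(x) = (2*x)*(2*x) = 4*x²)
M(I) = -21*I²/4 (M(I) = 1 - (I*I + (4 + (4*I²)*5))/4 = 1 - (I² + (4 + 20*I²))/4 = 1 - (4 + 21*I²)/4 = 1 + (-1 - 21*I²/4) = -21*I²/4)
Y(-3, -4)*M(9) = 4*(-21/4*9²) = 4*(-21/4*81) = 4*(-1701/4) = -1701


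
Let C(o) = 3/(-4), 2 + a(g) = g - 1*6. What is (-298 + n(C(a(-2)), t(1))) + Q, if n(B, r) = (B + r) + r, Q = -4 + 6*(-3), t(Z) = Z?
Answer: -1275/4 ≈ -318.75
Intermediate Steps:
a(g) = -8 + g (a(g) = -2 + (g - 1*6) = -2 + (g - 6) = -2 + (-6 + g) = -8 + g)
C(o) = -¾ (C(o) = 3*(-¼) = -¾)
Q = -22 (Q = -4 - 18 = -22)
n(B, r) = B + 2*r
(-298 + n(C(a(-2)), t(1))) + Q = (-298 + (-¾ + 2*1)) - 22 = (-298 + (-¾ + 2)) - 22 = (-298 + 5/4) - 22 = -1187/4 - 22 = -1275/4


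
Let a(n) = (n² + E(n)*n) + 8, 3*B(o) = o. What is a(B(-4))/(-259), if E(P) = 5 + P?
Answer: -44/2331 ≈ -0.018876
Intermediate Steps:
B(o) = o/3
a(n) = 8 + n² + n*(5 + n) (a(n) = (n² + (5 + n)*n) + 8 = (n² + n*(5 + n)) + 8 = 8 + n² + n*(5 + n))
a(B(-4))/(-259) = (8 + ((⅓)*(-4))² + ((⅓)*(-4))*(5 + (⅓)*(-4)))/(-259) = (8 + (-4/3)² - 4*(5 - 4/3)/3)*(-1/259) = (8 + 16/9 - 4/3*11/3)*(-1/259) = (8 + 16/9 - 44/9)*(-1/259) = (44/9)*(-1/259) = -44/2331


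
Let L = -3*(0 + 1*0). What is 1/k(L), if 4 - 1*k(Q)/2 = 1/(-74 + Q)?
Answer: 37/297 ≈ 0.12458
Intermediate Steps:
L = 0 (L = -3*(0 + 0) = -3*0 = 0)
k(Q) = 8 - 2/(-74 + Q)
1/k(L) = 1/(2*(-297 + 4*0)/(-74 + 0)) = 1/(2*(-297 + 0)/(-74)) = 1/(2*(-1/74)*(-297)) = 1/(297/37) = 37/297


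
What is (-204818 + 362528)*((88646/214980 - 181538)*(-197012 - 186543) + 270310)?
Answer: 39346122024616497895/3583 ≈ 1.0981e+16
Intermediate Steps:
(-204818 + 362528)*((88646/214980 - 181538)*(-197012 - 186543) + 270310) = 157710*((88646*(1/214980) - 181538)*(-383555) + 270310) = 157710*((44323/107490 - 181538)*(-383555) + 270310) = 157710*(-19513475297/107490*(-383555) + 270310) = 157710*(1496898203508167/21498 + 270310) = 157710*(1496904014632547/21498) = 39346122024616497895/3583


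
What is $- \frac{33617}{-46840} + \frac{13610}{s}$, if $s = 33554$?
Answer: $\frac{882738609}{785834680} \approx 1.1233$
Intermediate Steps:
$- \frac{33617}{-46840} + \frac{13610}{s} = - \frac{33617}{-46840} + \frac{13610}{33554} = \left(-33617\right) \left(- \frac{1}{46840}\right) + 13610 \cdot \frac{1}{33554} = \frac{33617}{46840} + \frac{6805}{16777} = \frac{882738609}{785834680}$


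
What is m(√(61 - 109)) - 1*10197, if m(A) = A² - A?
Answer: -10245 - 4*I*√3 ≈ -10245.0 - 6.9282*I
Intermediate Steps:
m(√(61 - 109)) - 1*10197 = √(61 - 109)*(-1 + √(61 - 109)) - 1*10197 = √(-48)*(-1 + √(-48)) - 10197 = (4*I*√3)*(-1 + 4*I*√3) - 10197 = 4*I*√3*(-1 + 4*I*√3) - 10197 = -10197 + 4*I*√3*(-1 + 4*I*√3)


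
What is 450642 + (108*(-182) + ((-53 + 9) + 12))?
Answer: 430954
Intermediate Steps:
450642 + (108*(-182) + ((-53 + 9) + 12)) = 450642 + (-19656 + (-44 + 12)) = 450642 + (-19656 - 32) = 450642 - 19688 = 430954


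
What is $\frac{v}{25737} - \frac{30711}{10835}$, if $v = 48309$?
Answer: $- \frac{88993664}{92953465} \approx -0.9574$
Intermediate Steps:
$\frac{v}{25737} - \frac{30711}{10835} = \frac{48309}{25737} - \frac{30711}{10835} = 48309 \cdot \frac{1}{25737} - \frac{30711}{10835} = \frac{16103}{8579} - \frac{30711}{10835} = - \frac{88993664}{92953465}$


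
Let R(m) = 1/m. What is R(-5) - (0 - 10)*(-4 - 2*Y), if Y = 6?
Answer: -801/5 ≈ -160.20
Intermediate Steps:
R(-5) - (0 - 10)*(-4 - 2*Y) = 1/(-5) - (0 - 10)*(-4 - 2*6) = -⅕ - (-10)*(-4 - 12) = -⅕ - (-10)*(-16) = -⅕ - 1*160 = -⅕ - 160 = -801/5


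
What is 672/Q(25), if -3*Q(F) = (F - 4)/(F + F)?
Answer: -4800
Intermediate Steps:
Q(F) = -(-4 + F)/(6*F) (Q(F) = -(F - 4)/(3*(F + F)) = -(-4 + F)/(3*(2*F)) = -(-4 + F)*1/(2*F)/3 = -(-4 + F)/(6*F))
672/Q(25) = 672/(((⅙)*(4 - 1*25)/25)) = 672/(((⅙)*(1/25)*(4 - 25))) = 672/(((⅙)*(1/25)*(-21))) = 672/(-7/50) = 672*(-50/7) = -4800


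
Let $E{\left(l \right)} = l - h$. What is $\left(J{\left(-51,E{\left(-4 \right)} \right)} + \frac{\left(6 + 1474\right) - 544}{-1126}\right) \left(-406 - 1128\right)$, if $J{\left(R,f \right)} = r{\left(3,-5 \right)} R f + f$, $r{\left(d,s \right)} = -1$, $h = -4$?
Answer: $\frac{717912}{563} \approx 1275.2$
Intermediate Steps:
$E{\left(l \right)} = 4 + l$ ($E{\left(l \right)} = l - -4 = l + 4 = 4 + l$)
$J{\left(R,f \right)} = f - R f$ ($J{\left(R,f \right)} = - R f + f = f - R f$)
$\left(J{\left(-51,E{\left(-4 \right)} \right)} + \frac{\left(6 + 1474\right) - 544}{-1126}\right) \left(-406 - 1128\right) = \left(\left(4 - 4\right) \left(1 - -51\right) + \frac{\left(6 + 1474\right) - 544}{-1126}\right) \left(-406 - 1128\right) = \left(0 \left(1 + 51\right) + \left(1480 - 544\right) \left(- \frac{1}{1126}\right)\right) \left(-1534\right) = \left(0 \cdot 52 + 936 \left(- \frac{1}{1126}\right)\right) \left(-1534\right) = \left(0 - \frac{468}{563}\right) \left(-1534\right) = \left(- \frac{468}{563}\right) \left(-1534\right) = \frac{717912}{563}$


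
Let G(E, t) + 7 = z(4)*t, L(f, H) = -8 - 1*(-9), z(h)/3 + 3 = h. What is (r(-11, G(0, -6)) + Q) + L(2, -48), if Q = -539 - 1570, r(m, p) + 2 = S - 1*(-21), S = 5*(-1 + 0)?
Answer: -2094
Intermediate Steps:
z(h) = -9 + 3*h
S = -5 (S = 5*(-1) = -5)
L(f, H) = 1 (L(f, H) = -8 + 9 = 1)
G(E, t) = -7 + 3*t (G(E, t) = -7 + (-9 + 3*4)*t = -7 + (-9 + 12)*t = -7 + 3*t)
r(m, p) = 14 (r(m, p) = -2 + (-5 - 1*(-21)) = -2 + (-5 + 21) = -2 + 16 = 14)
Q = -2109
(r(-11, G(0, -6)) + Q) + L(2, -48) = (14 - 2109) + 1 = -2095 + 1 = -2094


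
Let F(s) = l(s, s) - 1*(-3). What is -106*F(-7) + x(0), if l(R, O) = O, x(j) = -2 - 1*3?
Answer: 419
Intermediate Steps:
x(j) = -5 (x(j) = -2 - 3 = -5)
F(s) = 3 + s (F(s) = s - 1*(-3) = s + 3 = 3 + s)
-106*F(-7) + x(0) = -106*(3 - 7) - 5 = -106*(-4) - 5 = 424 - 5 = 419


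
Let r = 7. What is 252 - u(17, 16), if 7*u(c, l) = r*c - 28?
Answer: 239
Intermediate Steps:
u(c, l) = -4 + c (u(c, l) = (7*c - 28)/7 = (-28 + 7*c)/7 = -4 + c)
252 - u(17, 16) = 252 - (-4 + 17) = 252 - 1*13 = 252 - 13 = 239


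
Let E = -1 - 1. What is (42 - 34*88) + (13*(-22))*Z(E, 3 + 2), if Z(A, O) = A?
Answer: -2378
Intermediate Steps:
E = -2
(42 - 34*88) + (13*(-22))*Z(E, 3 + 2) = (42 - 34*88) + (13*(-22))*(-2) = (42 - 2992) - 286*(-2) = -2950 + 572 = -2378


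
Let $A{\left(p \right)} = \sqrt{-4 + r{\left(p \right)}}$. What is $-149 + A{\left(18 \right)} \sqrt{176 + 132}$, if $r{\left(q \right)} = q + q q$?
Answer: $-149 + 26 \sqrt{154} \approx 173.65$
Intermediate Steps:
$r{\left(q \right)} = q + q^{2}$
$A{\left(p \right)} = \sqrt{-4 + p \left(1 + p\right)}$
$-149 + A{\left(18 \right)} \sqrt{176 + 132} = -149 + \sqrt{-4 + 18 \left(1 + 18\right)} \sqrt{176 + 132} = -149 + \sqrt{-4 + 18 \cdot 19} \sqrt{308} = -149 + \sqrt{-4 + 342} \cdot 2 \sqrt{77} = -149 + \sqrt{338} \cdot 2 \sqrt{77} = -149 + 13 \sqrt{2} \cdot 2 \sqrt{77} = -149 + 26 \sqrt{154}$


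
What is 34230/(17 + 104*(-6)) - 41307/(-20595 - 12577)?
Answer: -1110404211/20135404 ≈ -55.147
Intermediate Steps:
34230/(17 + 104*(-6)) - 41307/(-20595 - 12577) = 34230/(17 - 624) - 41307/(-33172) = 34230/(-607) - 41307*(-1/33172) = 34230*(-1/607) + 41307/33172 = -34230/607 + 41307/33172 = -1110404211/20135404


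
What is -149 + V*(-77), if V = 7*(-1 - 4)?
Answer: 2546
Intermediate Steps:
V = -35 (V = 7*(-5) = -35)
-149 + V*(-77) = -149 - 35*(-77) = -149 + 2695 = 2546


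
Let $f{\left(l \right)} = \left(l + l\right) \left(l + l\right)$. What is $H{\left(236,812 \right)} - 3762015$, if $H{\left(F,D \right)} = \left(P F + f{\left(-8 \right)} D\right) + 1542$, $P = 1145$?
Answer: $-3282381$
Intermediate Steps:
$f{\left(l \right)} = 4 l^{2}$ ($f{\left(l \right)} = 2 l 2 l = 4 l^{2}$)
$H{\left(F,D \right)} = 1542 + 256 D + 1145 F$ ($H{\left(F,D \right)} = \left(1145 F + 4 \left(-8\right)^{2} D\right) + 1542 = \left(1145 F + 4 \cdot 64 D\right) + 1542 = \left(1145 F + 256 D\right) + 1542 = \left(256 D + 1145 F\right) + 1542 = 1542 + 256 D + 1145 F$)
$H{\left(236,812 \right)} - 3762015 = \left(1542 + 256 \cdot 812 + 1145 \cdot 236\right) - 3762015 = \left(1542 + 207872 + 270220\right) - 3762015 = 479634 - 3762015 = -3282381$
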